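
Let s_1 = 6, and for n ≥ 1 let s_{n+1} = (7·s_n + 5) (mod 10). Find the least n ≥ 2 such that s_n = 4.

3

Listing terms: s_1 = 6, s_2 = 7, s_3 = 4, s_4 = 3, s_5 = 6.
Since s_5 = s_1 = 6, the sequence is periodic with period 4.
The value 4 first appears (with n ≥ 2) at s_3.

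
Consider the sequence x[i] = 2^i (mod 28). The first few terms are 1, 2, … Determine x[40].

16

x[0] = 1, x[1] = 2, x[2] = 4, x[3] = 8, x[4] = 16, x[5] = 4.
Since x[5] = x[2] = 4, the sequence is eventually periodic: after a pre-period of length 2 it cycles with period 3.
For i ≥ 2, x[i] depends only on (i - 2) mod 3. (40 - 2) mod 3 = 2, so x[40] = x[4] = 16.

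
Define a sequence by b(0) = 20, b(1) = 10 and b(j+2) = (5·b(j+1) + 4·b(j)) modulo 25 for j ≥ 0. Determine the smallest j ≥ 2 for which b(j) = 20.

4

Listing terms: b(0) = 20,  b(1) = 10,  b(2) = 5,  b(3) = 15,  b(4) = 20,  b(5) = 10.
The sequence repeats with period 4.
The value 20 next appears (with j ≥ 2) at b(4).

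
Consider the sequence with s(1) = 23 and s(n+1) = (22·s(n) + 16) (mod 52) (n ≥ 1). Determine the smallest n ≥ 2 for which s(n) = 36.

4

Computing terms: s(1) = 23; s(2) = 2; s(3) = 8; s(4) = 36; s(5) = 28; s(6) = 8.
Since s(6) = s(3) = 8, the sequence is eventually periodic: after a pre-period of length 2 it cycles with period 3.
The value 36 first appears (with n ≥ 2) at s(4).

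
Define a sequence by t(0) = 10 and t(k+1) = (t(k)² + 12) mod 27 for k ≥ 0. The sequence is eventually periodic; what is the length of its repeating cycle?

6

Listing terms: t(0) = 10,  t(1) = 4,  t(2) = 1,  t(3) = 13,  t(4) = 19,  t(5) = 22,  t(6) = 10.
The sequence repeats with period 6.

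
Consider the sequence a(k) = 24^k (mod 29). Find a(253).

Listing terms: a(0) = 1; a(1) = 24; a(2) = 25; a(3) = 20; a(4) = 16; a(5) = 7; a(6) = 23; a(7) = 1.
Since a(7) = a(0) = 1, the sequence is periodic with period 7.
So a(253) = a(0 + ((253-0) mod 7)) = a(1) = 24.

24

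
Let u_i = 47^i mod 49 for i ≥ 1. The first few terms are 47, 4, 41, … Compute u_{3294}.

Listing terms: u_1 = 47, u_2 = 4, u_3 = 41, u_4 = 16, u_5 = 17, u_6 = 15, u_7 = 19, u_8 = 11, u_9 = 27, u_{10} = 44, u_{11} = 10, u_{12} = 29, u_{13} = 40, u_{14} = 18, u_{15} = 13, u_{16} = 23, u_{17} = 3, u_{18} = 43, u_{19} = 12, u_{20} = 25, u_{21} = 48, u_{22} = 2, u_{23} = 45, u_{24} = 8, u_{25} = 33, u_{26} = 32, u_{27} = 34, u_{28} = 30, u_{29} = 38, u_{30} = 22, u_{31} = 5, u_{32} = 39, u_{33} = 20, u_{34} = 9, u_{35} = 31, u_{36} = 36, u_{37} = 26, u_{38} = 46, u_{39} = 6, u_{40} = 37, u_{41} = 24, u_{42} = 1, u_{43} = 47.
Since u_{43} = u_1 = 47, the sequence is periodic with period 42.
(3294 - 1) mod 42 = 17, so u_{3294} = u_{18} = 43.

43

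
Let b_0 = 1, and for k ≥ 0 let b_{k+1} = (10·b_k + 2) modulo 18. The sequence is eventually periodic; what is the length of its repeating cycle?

Computing terms: b_0 = 1,  b_1 = 12,  b_2 = 14,  b_3 = 16,  b_4 = 0,  b_5 = 2,  b_6 = 4,  b_7 = 6,  b_8 = 8,  b_9 = 10,  b_{10} = 12.
Since b_{10} = b_1 = 12, the sequence is eventually periodic: after a pre-period of length 1 it cycles with period 9.

9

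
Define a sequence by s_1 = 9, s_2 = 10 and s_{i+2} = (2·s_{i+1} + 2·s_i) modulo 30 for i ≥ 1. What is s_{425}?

22

We have s_1 = 9, s_2 = 10, s_3 = 8, s_4 = 6, s_5 = 28, s_6 = 8, s_7 = 12, s_8 = 10, s_9 = 14, s_{10} = 18, s_{11} = 4, s_{12} = 14, s_{13} = 6, s_{14} = 10, s_{15} = 2, s_{16} = 24, s_{17} = 22, s_{18} = 2, s_{19} = 18, s_{20} = 10, s_{21} = 26, s_{22} = 12, s_{23} = 16, s_{24} = 26, s_{25} = 24, s_{26} = 10, s_{27} = 8.
Since (s_{26}, s_{27}) = (s_2, s_3) = (10, 8) (two consecutive terms determine the rest), the sequence is eventually periodic: after a pre-period of length 1 it cycles with period 24.
For i ≥ 2, s_i depends only on (i - 2) mod 24. (425 - 2) mod 24 = 15, so s_{425} = s_{17} = 22.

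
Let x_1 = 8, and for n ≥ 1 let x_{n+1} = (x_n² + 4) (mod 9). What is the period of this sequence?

Listing terms: x_1 = 8, x_2 = 5, x_3 = 2, x_4 = 8.
Since x_4 = x_1 = 8, the sequence is periodic with period 3.

3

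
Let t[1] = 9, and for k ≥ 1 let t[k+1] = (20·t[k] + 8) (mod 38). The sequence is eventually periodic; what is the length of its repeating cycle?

19

Computing terms: t[1] = 9; t[2] = 36; t[3] = 6; t[4] = 14; t[5] = 22; t[6] = 30; t[7] = 0; t[8] = 8; t[9] = 16; t[10] = 24; t[11] = 32; t[12] = 2; t[13] = 10; t[14] = 18; t[15] = 26; t[16] = 34; t[17] = 4; t[18] = 12; t[19] = 20; t[20] = 28; t[21] = 36.
Since t[21] = t[2] = 36, the sequence is eventually periodic: after a pre-period of length 1 it cycles with period 19.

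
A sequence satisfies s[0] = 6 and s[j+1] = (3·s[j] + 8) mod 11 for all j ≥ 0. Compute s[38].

2

Listing terms: s[0] = 6,  s[1] = 4,  s[2] = 9,  s[3] = 2,  s[4] = 3,  s[5] = 6.
Since s[5] = s[0] = 6, the sequence is periodic with period 5.
So s[38] = s[0 + ((38-0) mod 5)] = s[3] = 2.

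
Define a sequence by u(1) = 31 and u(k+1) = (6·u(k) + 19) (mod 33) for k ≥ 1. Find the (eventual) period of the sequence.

10

We have u(1) = 31, u(2) = 7, u(3) = 28, u(4) = 22, u(5) = 19, u(6) = 1, u(7) = 25, u(8) = 4, u(9) = 10, u(10) = 13, u(11) = 31.
The sequence repeats with period 10.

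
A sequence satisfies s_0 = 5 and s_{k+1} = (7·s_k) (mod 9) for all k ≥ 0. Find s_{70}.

Computing terms: s_0 = 5; s_1 = 8; s_2 = 2; s_3 = 5.
Since s_3 = s_0 = 5, the sequence is periodic with period 3.
(70 - 0) mod 3 = 1, so s_{70} = s_1 = 8.

8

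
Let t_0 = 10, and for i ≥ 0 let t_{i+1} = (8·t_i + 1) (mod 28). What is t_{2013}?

21

t_0 = 10; t_1 = 25; t_2 = 5; t_3 = 13; t_4 = 21; t_5 = 1; t_6 = 9; t_7 = 17; t_8 = 25.
Since t_8 = t_1 = 25, the sequence is eventually periodic: after a pre-period of length 1 it cycles with period 7.
For i ≥ 1, t_i depends only on (i - 1) mod 7. (2013 - 1) mod 7 = 3, so t_{2013} = t_4 = 21.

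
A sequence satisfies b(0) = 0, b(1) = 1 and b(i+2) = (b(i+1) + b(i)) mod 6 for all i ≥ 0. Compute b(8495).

1

We have b(0) = 0,  b(1) = 1,  b(2) = 1,  b(3) = 2,  b(4) = 3,  b(5) = 5,  b(6) = 2,  b(7) = 1,  b(8) = 3,  b(9) = 4,  b(10) = 1,  b(11) = 5,  b(12) = 0,  b(13) = 5,  b(14) = 5,  b(15) = 4,  b(16) = 3,  b(17) = 1,  b(18) = 4,  b(19) = 5,  b(20) = 3,  b(21) = 2,  b(22) = 5,  b(23) = 1,  b(24) = 0,  b(25) = 1.
The sequence repeats with period 24.
(8495 - 0) mod 24 = 23, so b(8495) = b(23) = 1.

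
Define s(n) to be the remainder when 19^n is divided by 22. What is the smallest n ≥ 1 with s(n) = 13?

s(0) = 1,  s(1) = 19,  s(2) = 9,  s(3) = 17,  s(4) = 15,  s(5) = 21,  s(6) = 3,  s(7) = 13,  s(8) = 5,  s(9) = 7,  s(10) = 1.
The sequence repeats with period 10.
The value 13 first appears (with n ≥ 1) at s(7).

7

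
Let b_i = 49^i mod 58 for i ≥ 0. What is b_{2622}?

7

We have b_0 = 1; b_1 = 49; b_2 = 23; b_3 = 25; b_4 = 7; b_5 = 53; b_6 = 45; b_7 = 1.
Since b_7 = b_0 = 1, the sequence is periodic with period 7.
(2622 - 0) mod 7 = 4, so b_{2622} = b_4 = 7.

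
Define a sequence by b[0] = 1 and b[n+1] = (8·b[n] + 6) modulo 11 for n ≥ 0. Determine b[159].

9

We have b[0] = 1; b[1] = 3; b[2] = 8; b[3] = 4; b[4] = 5; b[5] = 2; b[6] = 0; b[7] = 6; b[8] = 10; b[9] = 9; b[10] = 1.
Since b[10] = b[0] = 1, the sequence is periodic with period 10.
So b[159] = b[0 + ((159-0) mod 10)] = b[9] = 9.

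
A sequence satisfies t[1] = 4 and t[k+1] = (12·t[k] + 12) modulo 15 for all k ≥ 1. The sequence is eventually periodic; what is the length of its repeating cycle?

We have t[1] = 4, t[2] = 0, t[3] = 12, t[4] = 6, t[5] = 9, t[6] = 0.
Since t[6] = t[2] = 0, the sequence is eventually periodic: after a pre-period of length 1 it cycles with period 4.

4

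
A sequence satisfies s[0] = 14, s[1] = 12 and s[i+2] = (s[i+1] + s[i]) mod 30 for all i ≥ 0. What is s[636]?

4

We have s[0] = 14, s[1] = 12, s[2] = 26, s[3] = 8, s[4] = 4, s[5] = 12, s[6] = 16, s[7] = 28, s[8] = 14, s[9] = 12.
Since (s[8], s[9]) = (s[0], s[1]) = (14, 12) (two consecutive terms determine the rest), the sequence is periodic with period 8.
(636 - 0) mod 8 = 4, so s[636] = s[4] = 4.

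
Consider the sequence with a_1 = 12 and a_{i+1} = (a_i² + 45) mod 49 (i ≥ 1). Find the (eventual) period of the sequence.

Listing terms: a_1 = 12,  a_2 = 42,  a_3 = 45,  a_4 = 12.
The sequence repeats with period 3.

3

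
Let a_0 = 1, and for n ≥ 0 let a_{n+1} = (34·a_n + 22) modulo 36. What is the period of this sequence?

Listing terms: a_0 = 1; a_1 = 20; a_2 = 18; a_3 = 22; a_4 = 14; a_5 = 30; a_6 = 34; a_7 = 26; a_8 = 6; a_9 = 10; a_{10} = 2; a_{11} = 18.
Since a_{11} = a_2 = 18, the sequence is eventually periodic: after a pre-period of length 2 it cycles with period 9.

9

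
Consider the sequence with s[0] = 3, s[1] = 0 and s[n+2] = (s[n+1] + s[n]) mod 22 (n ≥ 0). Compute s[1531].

We have s[0] = 3, s[1] = 0, s[2] = 3, s[3] = 3, s[4] = 6, s[5] = 9, s[6] = 15, s[7] = 2, s[8] = 17, s[9] = 19, s[10] = 14, s[11] = 11, s[12] = 3, s[13] = 14, s[14] = 17, s[15] = 9, s[16] = 4, s[17] = 13, s[18] = 17, s[19] = 8, s[20] = 3, s[21] = 11, s[22] = 14, s[23] = 3, s[24] = 17, s[25] = 20, s[26] = 15, s[27] = 13, s[28] = 6, s[29] = 19, s[30] = 3, s[31] = 0.
Since (s[30], s[31]) = (s[0], s[1]) = (3, 0) (two consecutive terms determine the rest), the sequence is periodic with period 30.
(1531 - 0) mod 30 = 1, so s[1531] = s[1] = 0.

0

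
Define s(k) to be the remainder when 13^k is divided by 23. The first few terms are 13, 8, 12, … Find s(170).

We have s(1) = 13, s(2) = 8, s(3) = 12, s(4) = 18, s(5) = 4, s(6) = 6, s(7) = 9, s(8) = 2, s(9) = 3, s(10) = 16, s(11) = 1, s(12) = 13.
Since s(12) = s(1) = 13, the sequence is periodic with period 11.
So s(170) = s(1 + ((170-1) mod 11)) = s(5) = 4.

4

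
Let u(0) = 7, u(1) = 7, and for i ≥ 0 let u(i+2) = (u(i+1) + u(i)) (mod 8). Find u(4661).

0

Listing terms: u(0) = 7, u(1) = 7, u(2) = 6, u(3) = 5, u(4) = 3, u(5) = 0, u(6) = 3, u(7) = 3, u(8) = 6, u(9) = 1, u(10) = 7, u(11) = 0, u(12) = 7, u(13) = 7.
Since (u(12), u(13)) = (u(0), u(1)) = (7, 7) (two consecutive terms determine the rest), the sequence is periodic with period 12.
So u(4661) = u(0 + ((4661-0) mod 12)) = u(5) = 0.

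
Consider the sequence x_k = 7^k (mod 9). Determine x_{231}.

1

We have x_0 = 1, x_1 = 7, x_2 = 4, x_3 = 1.
Since x_3 = x_0 = 1, the sequence is periodic with period 3.
So x_{231} = x_{0 + ((231-0) mod 3)} = x_0 = 1.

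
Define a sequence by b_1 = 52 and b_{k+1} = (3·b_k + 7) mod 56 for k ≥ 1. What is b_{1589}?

Computing terms: b_1 = 52,  b_2 = 51,  b_3 = 48,  b_4 = 39,  b_5 = 12,  b_6 = 43,  b_7 = 24,  b_8 = 23,  b_9 = 20,  b_{10} = 11,  b_{11} = 40,  b_{12} = 15,  b_{13} = 52.
The sequence repeats with period 12.
So b_{1589} = b_{1 + ((1589-1) mod 12)} = b_5 = 12.

12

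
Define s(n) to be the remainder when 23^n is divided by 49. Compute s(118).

Listing terms: s(1) = 23, s(2) = 39, s(3) = 15, s(4) = 2, s(5) = 46, s(6) = 29, s(7) = 30, s(8) = 4, s(9) = 43, s(10) = 9, s(11) = 11, s(12) = 8, s(13) = 37, s(14) = 18, s(15) = 22, s(16) = 16, s(17) = 25, s(18) = 36, s(19) = 44, s(20) = 32, s(21) = 1, s(22) = 23.
The sequence repeats with period 21.
(118 - 1) mod 21 = 12, so s(118) = s(13) = 37.

37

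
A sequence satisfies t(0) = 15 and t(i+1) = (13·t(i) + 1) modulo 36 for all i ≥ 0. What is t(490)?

1

We have t(0) = 15,  t(1) = 16,  t(2) = 29,  t(3) = 18,  t(4) = 19,  t(5) = 32,  t(6) = 21,  t(7) = 22,  t(8) = 35,  t(9) = 24,  t(10) = 25,  t(11) = 2,  t(12) = 27,  t(13) = 28,  t(14) = 5,  t(15) = 30,  t(16) = 31,  t(17) = 8,  t(18) = 33,  t(19) = 34,  t(20) = 11,  t(21) = 0,  t(22) = 1,  t(23) = 14,  t(24) = 3,  t(25) = 4,  t(26) = 17,  t(27) = 6,  t(28) = 7,  t(29) = 20,  t(30) = 9,  t(31) = 10,  t(32) = 23,  t(33) = 12,  t(34) = 13,  t(35) = 26,  t(36) = 15.
Since t(36) = t(0) = 15, the sequence is periodic with period 36.
So t(490) = t(0 + ((490-0) mod 36)) = t(22) = 1.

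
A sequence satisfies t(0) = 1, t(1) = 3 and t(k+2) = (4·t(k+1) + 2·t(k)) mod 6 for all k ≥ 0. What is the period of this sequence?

t(0) = 1,  t(1) = 3,  t(2) = 2,  t(3) = 2,  t(4) = 0,  t(5) = 4,  t(6) = 4,  t(7) = 0,  t(8) = 2,  t(9) = 2.
Since (t(8), t(9)) = (t(2), t(3)) = (2, 2) (two consecutive terms determine the rest), the sequence is eventually periodic: after a pre-period of length 2 it cycles with period 6.

6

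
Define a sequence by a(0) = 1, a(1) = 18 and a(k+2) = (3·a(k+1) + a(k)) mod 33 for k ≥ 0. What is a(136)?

1

a(0) = 1; a(1) = 18; a(2) = 22; a(3) = 18; a(4) = 10; a(5) = 15; a(6) = 22; a(7) = 15; a(8) = 1; a(9) = 18.
The sequence repeats with period 8.
So a(136) = a(0 + ((136-0) mod 8)) = a(0) = 1.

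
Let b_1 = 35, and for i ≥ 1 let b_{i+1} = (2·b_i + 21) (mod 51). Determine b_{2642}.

Listing terms: b_1 = 35, b_2 = 40, b_3 = 50, b_4 = 19, b_5 = 8, b_6 = 37, b_7 = 44, b_8 = 7, b_9 = 35.
The sequence repeats with period 8.
(2642 - 1) mod 8 = 1, so b_{2642} = b_2 = 40.

40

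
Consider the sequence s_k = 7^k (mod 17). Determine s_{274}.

15

Computing terms: s_1 = 7,  s_2 = 15,  s_3 = 3,  s_4 = 4,  s_5 = 11,  s_6 = 9,  s_7 = 12,  s_8 = 16,  s_9 = 10,  s_{10} = 2,  s_{11} = 14,  s_{12} = 13,  s_{13} = 6,  s_{14} = 8,  s_{15} = 5,  s_{16} = 1,  s_{17} = 7.
Since s_{17} = s_1 = 7, the sequence is periodic with period 16.
So s_{274} = s_{1 + ((274-1) mod 16)} = s_2 = 15.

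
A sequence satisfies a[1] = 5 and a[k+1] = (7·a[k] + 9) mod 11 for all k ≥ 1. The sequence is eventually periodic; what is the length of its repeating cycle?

We have a[1] = 5, a[2] = 0, a[3] = 9, a[4] = 6, a[5] = 7, a[6] = 3, a[7] = 8, a[8] = 10, a[9] = 2, a[10] = 1, a[11] = 5.
Since a[11] = a[1] = 5, the sequence is periodic with period 10.

10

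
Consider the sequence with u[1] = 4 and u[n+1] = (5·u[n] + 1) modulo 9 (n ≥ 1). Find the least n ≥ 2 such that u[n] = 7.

3

Listing terms: u[1] = 4; u[2] = 3; u[3] = 7; u[4] = 0; u[5] = 1; u[6] = 6; u[7] = 4.
Since u[7] = u[1] = 4, the sequence is periodic with period 6.
The value 7 first appears (with n ≥ 2) at u[3].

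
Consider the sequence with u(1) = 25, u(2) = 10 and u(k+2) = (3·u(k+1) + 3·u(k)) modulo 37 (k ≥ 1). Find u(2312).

Listing terms: u(1) = 25,  u(2) = 10,  u(3) = 31,  u(4) = 12,  u(5) = 18,  u(6) = 16,  u(7) = 28,  u(8) = 21,  u(9) = 36,  u(10) = 23,  u(11) = 29,  u(12) = 8,  u(13) = 0,  u(14) = 24,  u(15) = 35,  u(16) = 29,  u(17) = 7,  u(18) = 34,  u(19) = 12,  u(20) = 27,  u(21) = 6,  u(22) = 25,  u(23) = 19,  u(24) = 21,  u(25) = 9,  u(26) = 16,  u(27) = 1,  u(28) = 14,  u(29) = 8,  u(30) = 29,  u(31) = 0,  u(32) = 13,  u(33) = 2,  u(34) = 8,  u(35) = 30,  u(36) = 3,  u(37) = 25,  u(38) = 10.
The sequence repeats with period 36.
So u(2312) = u(1 + ((2312-1) mod 36)) = u(8) = 21.

21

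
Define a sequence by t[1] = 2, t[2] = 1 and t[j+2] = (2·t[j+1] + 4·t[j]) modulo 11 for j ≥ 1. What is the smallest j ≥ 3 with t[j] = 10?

We have t[1] = 2,  t[2] = 1,  t[3] = 10,  t[4] = 2,  t[5] = 0,  t[6] = 8,  t[7] = 5,  t[8] = 9,  t[9] = 5,  t[10] = 2,  t[11] = 2,  t[12] = 1.
The sequence repeats with period 10.
The value 10 first appears (with j ≥ 3) at t[3].

3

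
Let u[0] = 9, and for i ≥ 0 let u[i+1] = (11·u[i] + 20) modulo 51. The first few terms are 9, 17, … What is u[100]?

42

Listing terms: u[0] = 9, u[1] = 17, u[2] = 3, u[3] = 2, u[4] = 42, u[5] = 23, u[6] = 18, u[7] = 14, u[8] = 21, u[9] = 47, u[10] = 27, u[11] = 11, u[12] = 39, u[13] = 41, u[14] = 12, u[15] = 50, u[16] = 9.
Since u[16] = u[0] = 9, the sequence is periodic with period 16.
So u[100] = u[0 + ((100-0) mod 16)] = u[4] = 42.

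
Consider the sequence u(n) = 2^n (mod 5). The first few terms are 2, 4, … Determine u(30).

4

Computing terms: u(1) = 2, u(2) = 4, u(3) = 3, u(4) = 1, u(5) = 2.
The sequence repeats with period 4.
So u(30) = u(1 + ((30-1) mod 4)) = u(2) = 4.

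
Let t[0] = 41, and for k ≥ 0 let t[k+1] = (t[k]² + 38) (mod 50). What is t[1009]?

We have t[0] = 41,  t[1] = 19,  t[2] = 49,  t[3] = 39,  t[4] = 9,  t[5] = 19.
Since t[5] = t[1] = 19, the sequence is eventually periodic: after a pre-period of length 1 it cycles with period 4.
For k ≥ 1, t[k] depends only on (k - 1) mod 4. (1009 - 1) mod 4 = 0, so t[1009] = t[1] = 19.

19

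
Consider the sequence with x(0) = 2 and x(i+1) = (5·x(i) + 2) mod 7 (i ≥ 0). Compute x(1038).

2

We have x(0) = 2,  x(1) = 5,  x(2) = 6,  x(3) = 4,  x(4) = 1,  x(5) = 0,  x(6) = 2.
The sequence repeats with period 6.
So x(1038) = x(0 + ((1038-0) mod 6)) = x(0) = 2.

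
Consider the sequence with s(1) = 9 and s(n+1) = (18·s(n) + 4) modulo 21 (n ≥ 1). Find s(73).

16

Listing terms: s(1) = 9, s(2) = 19, s(3) = 10, s(4) = 16, s(5) = 19.
Since s(5) = s(2) = 19, the sequence is eventually periodic: after a pre-period of length 1 it cycles with period 3.
For n ≥ 2, s(n) depends only on (n - 2) mod 3. (73 - 2) mod 3 = 2, so s(73) = s(4) = 16.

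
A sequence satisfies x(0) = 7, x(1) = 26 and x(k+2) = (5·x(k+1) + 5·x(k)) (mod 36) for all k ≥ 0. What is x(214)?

32

Computing terms: x(0) = 7, x(1) = 26, x(2) = 21, x(3) = 19, x(4) = 20, x(5) = 15, x(6) = 31, x(7) = 14, x(8) = 9, x(9) = 7, x(10) = 8, x(11) = 3, x(12) = 19, x(13) = 2, x(14) = 33, x(15) = 31, x(16) = 32, x(17) = 27, x(18) = 7, x(19) = 26.
The sequence repeats with period 18.
(214 - 0) mod 18 = 16, so x(214) = x(16) = 32.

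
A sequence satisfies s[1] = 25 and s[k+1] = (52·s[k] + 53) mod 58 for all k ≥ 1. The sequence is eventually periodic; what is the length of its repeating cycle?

7

We have s[1] = 25; s[2] = 19; s[3] = 55; s[4] = 13; s[5] = 33; s[6] = 29; s[7] = 53; s[8] = 25.
Since s[8] = s[1] = 25, the sequence is periodic with period 7.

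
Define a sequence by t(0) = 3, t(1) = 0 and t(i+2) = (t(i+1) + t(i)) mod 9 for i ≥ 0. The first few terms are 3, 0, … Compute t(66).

We have t(0) = 3; t(1) = 0; t(2) = 3; t(3) = 3; t(4) = 6; t(5) = 0; t(6) = 6; t(7) = 6; t(8) = 3; t(9) = 0.
The sequence repeats with period 8.
(66 - 0) mod 8 = 2, so t(66) = t(2) = 3.

3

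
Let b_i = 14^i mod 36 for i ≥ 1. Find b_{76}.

b_1 = 14; b_2 = 16; b_3 = 8; b_4 = 4; b_5 = 20; b_6 = 28; b_7 = 32; b_8 = 16.
Since b_8 = b_2 = 16, the sequence is eventually periodic: after a pre-period of length 1 it cycles with period 6.
For i ≥ 2, b_i depends only on (i - 2) mod 6. (76 - 2) mod 6 = 2, so b_{76} = b_4 = 4.

4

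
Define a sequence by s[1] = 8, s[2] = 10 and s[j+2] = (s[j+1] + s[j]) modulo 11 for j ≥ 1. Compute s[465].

2

Computing terms: s[1] = 8, s[2] = 10, s[3] = 7, s[4] = 6, s[5] = 2, s[6] = 8, s[7] = 10.
Since (s[6], s[7]) = (s[1], s[2]) = (8, 10) (two consecutive terms determine the rest), the sequence is periodic with period 5.
(465 - 1) mod 5 = 4, so s[465] = s[5] = 2.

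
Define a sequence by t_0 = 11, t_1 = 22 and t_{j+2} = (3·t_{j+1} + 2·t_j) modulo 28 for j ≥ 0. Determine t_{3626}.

24

We have t_0 = 11,  t_1 = 22,  t_2 = 4,  t_3 = 0,  t_4 = 8,  t_5 = 24,  t_6 = 4,  t_7 = 4,  t_8 = 20,  t_9 = 12,  t_{10} = 20,  t_{11} = 0,  t_{12} = 12,  t_{13} = 8,  t_{14} = 20,  t_{15} = 20,  t_{16} = 16,  t_{17} = 4,  t_{18} = 16,  t_{19} = 0,  t_{20} = 4,  t_{21} = 12,  t_{22} = 16,  t_{23} = 16,  t_{24} = 24,  t_{25} = 20,  t_{26} = 24,  t_{27} = 0,  t_{28} = 20,  t_{29} = 4,  t_{30} = 24,  t_{31} = 24,  t_{32} = 8,  t_{33} = 16,  t_{34} = 8,  t_{35} = 0,  t_{36} = 16,  t_{37} = 20,  t_{38} = 8,  t_{39} = 8,  t_{40} = 12,  t_{41} = 24,  t_{42} = 12,  t_{43} = 0,  t_{44} = 24,  t_{45} = 16,  t_{46} = 12,  t_{47} = 12,  t_{48} = 4,  t_{49} = 8,  t_{50} = 4,  t_{51} = 0.
Since (t_{50}, t_{51}) = (t_2, t_3) = (4, 0) (two consecutive terms determine the rest), the sequence is eventually periodic: after a pre-period of length 2 it cycles with period 48.
For j ≥ 2, t_j depends only on (j - 2) mod 48. (3626 - 2) mod 48 = 24, so t_{3626} = t_{26} = 24.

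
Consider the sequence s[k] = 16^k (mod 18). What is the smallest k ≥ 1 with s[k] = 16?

Listing terms: s[0] = 1; s[1] = 16; s[2] = 4; s[3] = 10; s[4] = 16.
Since s[4] = s[1] = 16, the sequence is eventually periodic: after a pre-period of length 1 it cycles with period 3.
The value 16 first appears (with k ≥ 1) at s[1].

1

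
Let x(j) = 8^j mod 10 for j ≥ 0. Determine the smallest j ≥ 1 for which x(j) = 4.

We have x(0) = 1, x(1) = 8, x(2) = 4, x(3) = 2, x(4) = 6, x(5) = 8.
Since x(5) = x(1) = 8, the sequence is eventually periodic: after a pre-period of length 1 it cycles with period 4.
The value 4 first appears (with j ≥ 1) at x(2).

2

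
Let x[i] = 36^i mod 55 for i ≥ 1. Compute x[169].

Listing terms: x[1] = 36,  x[2] = 31,  x[3] = 16,  x[4] = 26,  x[5] = 1,  x[6] = 36.
Since x[6] = x[1] = 36, the sequence is periodic with period 5.
(169 - 1) mod 5 = 3, so x[169] = x[4] = 26.

26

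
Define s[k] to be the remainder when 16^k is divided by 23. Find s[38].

6

s[0] = 1,  s[1] = 16,  s[2] = 3,  s[3] = 2,  s[4] = 9,  s[5] = 6,  s[6] = 4,  s[7] = 18,  s[8] = 12,  s[9] = 8,  s[10] = 13,  s[11] = 1.
The sequence repeats with period 11.
(38 - 0) mod 11 = 5, so s[38] = s[5] = 6.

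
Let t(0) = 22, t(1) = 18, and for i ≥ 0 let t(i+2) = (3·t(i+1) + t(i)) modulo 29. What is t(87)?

Computing terms: t(0) = 22,  t(1) = 18,  t(2) = 18,  t(3) = 14,  t(4) = 2,  t(5) = 20,  t(6) = 4,  t(7) = 3,  t(8) = 13,  t(9) = 13,  t(10) = 23,  t(11) = 24,  t(12) = 8,  t(13) = 19,  t(14) = 7,  t(15) = 11,  t(16) = 11,  t(17) = 15,  t(18) = 27,  t(19) = 9,  t(20) = 25,  t(21) = 26,  t(22) = 16,  t(23) = 16,  t(24) = 6,  t(25) = 5,  t(26) = 21,  t(27) = 10,  t(28) = 22,  t(29) = 18.
Since (t(28), t(29)) = (t(0), t(1)) = (22, 18) (two consecutive terms determine the rest), the sequence is periodic with period 28.
(87 - 0) mod 28 = 3, so t(87) = t(3) = 14.

14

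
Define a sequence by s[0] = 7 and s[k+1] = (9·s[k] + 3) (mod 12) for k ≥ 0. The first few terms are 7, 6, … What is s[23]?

0

s[0] = 7, s[1] = 6, s[2] = 9, s[3] = 0, s[4] = 3, s[5] = 6.
Since s[5] = s[1] = 6, the sequence is eventually periodic: after a pre-period of length 1 it cycles with period 4.
For k ≥ 1, s[k] depends only on (k - 1) mod 4. (23 - 1) mod 4 = 2, so s[23] = s[3] = 0.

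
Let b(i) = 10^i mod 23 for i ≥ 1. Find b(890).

Computing terms: b(1) = 10,  b(2) = 8,  b(3) = 11,  b(4) = 18,  b(5) = 19,  b(6) = 6,  b(7) = 14,  b(8) = 2,  b(9) = 20,  b(10) = 16,  b(11) = 22,  b(12) = 13,  b(13) = 15,  b(14) = 12,  b(15) = 5,  b(16) = 4,  b(17) = 17,  b(18) = 9,  b(19) = 21,  b(20) = 3,  b(21) = 7,  b(22) = 1,  b(23) = 10.
The sequence repeats with period 22.
So b(890) = b(1 + ((890-1) mod 22)) = b(10) = 16.

16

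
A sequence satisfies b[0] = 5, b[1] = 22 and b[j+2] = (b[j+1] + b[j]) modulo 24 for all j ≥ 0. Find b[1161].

13

Listing terms: b[0] = 5, b[1] = 22, b[2] = 3, b[3] = 1, b[4] = 4, b[5] = 5, b[6] = 9, b[7] = 14, b[8] = 23, b[9] = 13, b[10] = 12, b[11] = 1, b[12] = 13, b[13] = 14, b[14] = 3, b[15] = 17, b[16] = 20, b[17] = 13, b[18] = 9, b[19] = 22, b[20] = 7, b[21] = 5, b[22] = 12, b[23] = 17, b[24] = 5, b[25] = 22.
The sequence repeats with period 24.
(1161 - 0) mod 24 = 9, so b[1161] = b[9] = 13.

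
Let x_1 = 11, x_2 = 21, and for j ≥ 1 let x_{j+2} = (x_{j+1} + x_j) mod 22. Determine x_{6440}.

x_1 = 11,  x_2 = 21,  x_3 = 10,  x_4 = 9,  x_5 = 19,  x_6 = 6,  x_7 = 3,  x_8 = 9,  x_9 = 12,  x_{10} = 21,  x_{11} = 11,  x_{12} = 10,  x_{13} = 21,  x_{14} = 9,  x_{15} = 8,  x_{16} = 17,  x_{17} = 3,  x_{18} = 20,  x_{19} = 1,  x_{20} = 21,  x_{21} = 0,  x_{22} = 21,  x_{23} = 21,  x_{24} = 20,  x_{25} = 19,  x_{26} = 17,  x_{27} = 14,  x_{28} = 9,  x_{29} = 1,  x_{30} = 10,  x_{31} = 11,  x_{32} = 21.
The sequence repeats with period 30.
So x_{6440} = x_{1 + ((6440-1) mod 30)} = x_{20} = 21.

21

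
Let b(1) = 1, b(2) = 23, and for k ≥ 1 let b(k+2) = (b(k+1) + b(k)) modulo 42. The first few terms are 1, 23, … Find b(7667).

3

We have b(1) = 1; b(2) = 23; b(3) = 24; b(4) = 5; b(5) = 29; b(6) = 34; b(7) = 21; b(8) = 13; b(9) = 34; b(10) = 5; b(11) = 39; b(12) = 2; b(13) = 41; b(14) = 1; b(15) = 0; b(16) = 1; b(17) = 1; b(18) = 2; b(19) = 3; b(20) = 5; b(21) = 8; b(22) = 13; b(23) = 21; b(24) = 34; b(25) = 13; b(26) = 5; b(27) = 18; b(28) = 23; b(29) = 41; b(30) = 22; b(31) = 21; b(32) = 1; b(33) = 22; b(34) = 23; b(35) = 3; b(36) = 26; b(37) = 29; b(38) = 13; b(39) = 0; b(40) = 13; b(41) = 13; b(42) = 26; b(43) = 39; b(44) = 23; b(45) = 20; b(46) = 1; b(47) = 21; b(48) = 22; b(49) = 1; b(50) = 23.
Since (b(49), b(50)) = (b(1), b(2)) = (1, 23) (two consecutive terms determine the rest), the sequence is periodic with period 48.
So b(7667) = b(1 + ((7667-1) mod 48)) = b(35) = 3.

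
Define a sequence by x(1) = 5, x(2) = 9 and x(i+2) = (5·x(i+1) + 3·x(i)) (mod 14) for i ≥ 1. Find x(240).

Listing terms: x(1) = 5,  x(2) = 9,  x(3) = 4,  x(4) = 5,  x(5) = 9.
Since (x(4), x(5)) = (x(1), x(2)) = (5, 9) (two consecutive terms determine the rest), the sequence is periodic with period 3.
So x(240) = x(1 + ((240-1) mod 3)) = x(3) = 4.

4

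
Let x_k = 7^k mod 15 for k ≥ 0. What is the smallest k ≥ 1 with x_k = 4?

Listing terms: x_0 = 1, x_1 = 7, x_2 = 4, x_3 = 13, x_4 = 1.
Since x_4 = x_0 = 1, the sequence is periodic with period 4.
The value 4 first appears (with k ≥ 1) at x_2.

2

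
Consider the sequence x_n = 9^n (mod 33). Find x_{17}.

15

Computing terms: x_1 = 9,  x_2 = 15,  x_3 = 3,  x_4 = 27,  x_5 = 12,  x_6 = 9.
The sequence repeats with period 5.
So x_{17} = x_{1 + ((17-1) mod 5)} = x_2 = 15.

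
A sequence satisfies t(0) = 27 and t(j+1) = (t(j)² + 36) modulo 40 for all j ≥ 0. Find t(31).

Listing terms: t(0) = 27,  t(1) = 5,  t(2) = 21,  t(3) = 37,  t(4) = 5.
Since t(4) = t(1) = 5, the sequence is eventually periodic: after a pre-period of length 1 it cycles with period 3.
For j ≥ 1, t(j) depends only on (j - 1) mod 3. (31 - 1) mod 3 = 0, so t(31) = t(1) = 5.

5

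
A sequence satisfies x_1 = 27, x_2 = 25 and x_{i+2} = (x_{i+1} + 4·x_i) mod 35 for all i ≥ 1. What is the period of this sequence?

48

Computing terms: x_1 = 27,  x_2 = 25,  x_3 = 28,  x_4 = 23,  x_5 = 30,  x_6 = 17,  x_7 = 32,  x_8 = 30,  x_9 = 18,  x_{10} = 33,  x_{11} = 0,  x_{12} = 27,  x_{13} = 27,  x_{14} = 30,  x_{15} = 33,  x_{16} = 13,  x_{17} = 5,  x_{18} = 22,  x_{19} = 7,  x_{20} = 25,  x_{21} = 18,  x_{22} = 13,  x_{23} = 15,  x_{24} = 32,  x_{25} = 22,  x_{26} = 10,  x_{27} = 28,  x_{28} = 33,  x_{29} = 5,  x_{30} = 32,  x_{31} = 17,  x_{32} = 5,  x_{33} = 3,  x_{34} = 23,  x_{35} = 0,  x_{36} = 22,  x_{37} = 22,  x_{38} = 5,  x_{39} = 23,  x_{40} = 8,  x_{41} = 30,  x_{42} = 27,  x_{43} = 7,  x_{44} = 10,  x_{45} = 3,  x_{46} = 8,  x_{47} = 20,  x_{48} = 17,  x_{49} = 27,  x_{50} = 25.
Since (x_{49}, x_{50}) = (x_1, x_2) = (27, 25) (two consecutive terms determine the rest), the sequence is periodic with period 48.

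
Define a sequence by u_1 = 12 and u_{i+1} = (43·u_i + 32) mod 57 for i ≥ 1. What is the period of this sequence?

9

We have u_1 = 12, u_2 = 35, u_3 = 55, u_4 = 3, u_5 = 47, u_6 = 1, u_7 = 18, u_8 = 8, u_9 = 34, u_{10} = 12.
The sequence repeats with period 9.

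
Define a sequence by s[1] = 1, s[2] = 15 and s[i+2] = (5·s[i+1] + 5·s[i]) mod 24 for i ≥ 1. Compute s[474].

2

We have s[1] = 1,  s[2] = 15,  s[3] = 8,  s[4] = 19,  s[5] = 15,  s[6] = 2,  s[7] = 13,  s[8] = 3,  s[9] = 8,  s[10] = 7,  s[11] = 3,  s[12] = 2,  s[13] = 1,  s[14] = 15.
Since (s[13], s[14]) = (s[1], s[2]) = (1, 15) (two consecutive terms determine the rest), the sequence is periodic with period 12.
(474 - 1) mod 12 = 5, so s[474] = s[6] = 2.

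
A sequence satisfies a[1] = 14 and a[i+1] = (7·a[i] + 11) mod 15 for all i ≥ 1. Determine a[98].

4

We have a[1] = 14; a[2] = 4; a[3] = 9; a[4] = 14.
The sequence repeats with period 3.
So a[98] = a[1 + ((98-1) mod 3)] = a[2] = 4.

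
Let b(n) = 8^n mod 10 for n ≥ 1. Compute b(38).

We have b(1) = 8, b(2) = 4, b(3) = 2, b(4) = 6, b(5) = 8.
The sequence repeats with period 4.
(38 - 1) mod 4 = 1, so b(38) = b(2) = 4.

4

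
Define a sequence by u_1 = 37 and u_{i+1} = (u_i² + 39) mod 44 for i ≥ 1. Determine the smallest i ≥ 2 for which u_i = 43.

Computing terms: u_1 = 37; u_2 = 0; u_3 = 39; u_4 = 20; u_5 = 43; u_6 = 40; u_7 = 11; u_8 = 28; u_9 = 31; u_{10} = 32; u_{11} = 7; u_{12} = 0.
Since u_{12} = u_2 = 0, the sequence is eventually periodic: after a pre-period of length 1 it cycles with period 10.
The value 43 first appears (with i ≥ 2) at u_5.

5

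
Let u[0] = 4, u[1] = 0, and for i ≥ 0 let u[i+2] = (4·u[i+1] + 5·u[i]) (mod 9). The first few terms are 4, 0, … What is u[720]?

4

We have u[0] = 4; u[1] = 0; u[2] = 2; u[3] = 8; u[4] = 6; u[5] = 1; u[6] = 7; u[7] = 6; u[8] = 5; u[9] = 5; u[10] = 0; u[11] = 7; u[12] = 1; u[13] = 3; u[14] = 8; u[15] = 2; u[16] = 3; u[17] = 4; u[18] = 4; u[19] = 0.
The sequence repeats with period 18.
(720 - 0) mod 18 = 0, so u[720] = u[0] = 4.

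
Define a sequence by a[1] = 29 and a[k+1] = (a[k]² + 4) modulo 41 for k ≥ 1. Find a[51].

We have a[1] = 29, a[2] = 25, a[3] = 14, a[4] = 36, a[5] = 29.
Since a[5] = a[1] = 29, the sequence is periodic with period 4.
(51 - 1) mod 4 = 2, so a[51] = a[3] = 14.

14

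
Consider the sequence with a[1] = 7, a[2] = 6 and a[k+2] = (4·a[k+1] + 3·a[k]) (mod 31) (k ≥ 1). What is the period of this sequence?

10

a[1] = 7, a[2] = 6, a[3] = 14, a[4] = 12, a[5] = 28, a[6] = 24, a[7] = 25, a[8] = 17, a[9] = 19, a[10] = 3, a[11] = 7, a[12] = 6.
The sequence repeats with period 10.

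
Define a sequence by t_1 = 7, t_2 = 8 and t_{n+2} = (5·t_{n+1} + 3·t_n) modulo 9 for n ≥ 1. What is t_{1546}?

5

t_1 = 7,  t_2 = 8,  t_3 = 7,  t_4 = 5,  t_5 = 1,  t_6 = 2,  t_7 = 4,  t_8 = 8,  t_9 = 7.
Since (t_8, t_9) = (t_2, t_3) = (8, 7) (two consecutive terms determine the rest), the sequence is eventually periodic: after a pre-period of length 1 it cycles with period 6.
For n ≥ 2, t_n depends only on (n - 2) mod 6. (1546 - 2) mod 6 = 2, so t_{1546} = t_4 = 5.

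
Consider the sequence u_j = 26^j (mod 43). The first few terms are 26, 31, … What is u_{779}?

Computing terms: u_1 = 26,  u_2 = 31,  u_3 = 32,  u_4 = 15,  u_5 = 3,  u_6 = 35,  u_7 = 7,  u_8 = 10,  u_9 = 2,  u_{10} = 9,  u_{11} = 19,  u_{12} = 21,  u_{13} = 30,  u_{14} = 6,  u_{15} = 27,  u_{16} = 14,  u_{17} = 20,  u_{18} = 4,  u_{19} = 18,  u_{20} = 38,  u_{21} = 42,  u_{22} = 17,  u_{23} = 12,  u_{24} = 11,  u_{25} = 28,  u_{26} = 40,  u_{27} = 8,  u_{28} = 36,  u_{29} = 33,  u_{30} = 41,  u_{31} = 34,  u_{32} = 24,  u_{33} = 22,  u_{34} = 13,  u_{35} = 37,  u_{36} = 16,  u_{37} = 29,  u_{38} = 23,  u_{39} = 39,  u_{40} = 25,  u_{41} = 5,  u_{42} = 1,  u_{43} = 26.
Since u_{43} = u_1 = 26, the sequence is periodic with period 42.
So u_{779} = u_{1 + ((779-1) mod 42)} = u_{23} = 12.

12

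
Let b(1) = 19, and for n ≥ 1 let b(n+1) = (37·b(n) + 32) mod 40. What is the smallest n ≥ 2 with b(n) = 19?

Listing terms: b(1) = 19,  b(2) = 15,  b(3) = 27,  b(4) = 31,  b(5) = 19.
The sequence repeats with period 4.
The value 19 next appears (with n ≥ 2) at b(5).

5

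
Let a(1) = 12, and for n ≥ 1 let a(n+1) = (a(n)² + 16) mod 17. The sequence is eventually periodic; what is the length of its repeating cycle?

Listing terms: a(1) = 12; a(2) = 7; a(3) = 14; a(4) = 8; a(5) = 12.
Since a(5) = a(1) = 12, the sequence is periodic with period 4.

4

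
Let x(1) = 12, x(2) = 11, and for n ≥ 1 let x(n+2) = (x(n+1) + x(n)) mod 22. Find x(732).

Computing terms: x(1) = 12,  x(2) = 11,  x(3) = 1,  x(4) = 12,  x(5) = 13,  x(6) = 3,  x(7) = 16,  x(8) = 19,  x(9) = 13,  x(10) = 10,  x(11) = 1,  x(12) = 11,  x(13) = 12,  x(14) = 1,  x(15) = 13,  x(16) = 14,  x(17) = 5,  x(18) = 19,  x(19) = 2,  x(20) = 21,  x(21) = 1,  x(22) = 0,  x(23) = 1,  x(24) = 1,  x(25) = 2,  x(26) = 3,  x(27) = 5,  x(28) = 8,  x(29) = 13,  x(30) = 21,  x(31) = 12,  x(32) = 11.
The sequence repeats with period 30.
So x(732) = x(1 + ((732-1) mod 30)) = x(12) = 11.

11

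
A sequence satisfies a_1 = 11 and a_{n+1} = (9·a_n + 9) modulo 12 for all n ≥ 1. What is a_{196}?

6

Computing terms: a_1 = 11, a_2 = 0, a_3 = 9, a_4 = 6, a_5 = 3, a_6 = 0.
Since a_6 = a_2 = 0, the sequence is eventually periodic: after a pre-period of length 1 it cycles with period 4.
For n ≥ 2, a_n depends only on (n - 2) mod 4. (196 - 2) mod 4 = 2, so a_{196} = a_4 = 6.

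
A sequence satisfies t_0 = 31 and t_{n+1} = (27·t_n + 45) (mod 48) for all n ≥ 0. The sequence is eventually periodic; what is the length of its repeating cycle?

t_0 = 31, t_1 = 18, t_2 = 3, t_3 = 30, t_4 = 39, t_5 = 42, t_6 = 27, t_7 = 6, t_8 = 15, t_9 = 18.
Since t_9 = t_1 = 18, the sequence is eventually periodic: after a pre-period of length 1 it cycles with period 8.

8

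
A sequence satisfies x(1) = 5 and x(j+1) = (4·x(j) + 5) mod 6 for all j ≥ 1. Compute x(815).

x(1) = 5,  x(2) = 1,  x(3) = 3,  x(4) = 5.
Since x(4) = x(1) = 5, the sequence is periodic with period 3.
So x(815) = x(1 + ((815-1) mod 3)) = x(2) = 1.

1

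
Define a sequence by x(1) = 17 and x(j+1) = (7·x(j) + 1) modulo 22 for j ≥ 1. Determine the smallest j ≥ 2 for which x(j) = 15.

9

Computing terms: x(1) = 17; x(2) = 10; x(3) = 5; x(4) = 14; x(5) = 11; x(6) = 12; x(7) = 19; x(8) = 2; x(9) = 15; x(10) = 18; x(11) = 17.
Since x(11) = x(1) = 17, the sequence is periodic with period 10.
The value 15 first appears (with j ≥ 2) at x(9).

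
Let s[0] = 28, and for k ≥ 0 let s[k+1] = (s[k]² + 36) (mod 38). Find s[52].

22

We have s[0] = 28, s[1] = 22, s[2] = 26, s[3] = 28.
The sequence repeats with period 3.
(52 - 0) mod 3 = 1, so s[52] = s[1] = 22.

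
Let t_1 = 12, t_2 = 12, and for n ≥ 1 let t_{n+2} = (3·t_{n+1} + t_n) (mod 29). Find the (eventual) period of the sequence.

t_1 = 12; t_2 = 12; t_3 = 19; t_4 = 11; t_5 = 23; t_6 = 22; t_7 = 2; t_8 = 28; t_9 = 28; t_{10} = 25; t_{11} = 16; t_{12} = 15; t_{13} = 3; t_{14} = 24; t_{15} = 17; t_{16} = 17; t_{17} = 10; t_{18} = 18; t_{19} = 6; t_{20} = 7; t_{21} = 27; t_{22} = 1; t_{23} = 1; t_{24} = 4; t_{25} = 13; t_{26} = 14; t_{27} = 26; t_{28} = 5; t_{29} = 12; t_{30} = 12.
The sequence repeats with period 28.

28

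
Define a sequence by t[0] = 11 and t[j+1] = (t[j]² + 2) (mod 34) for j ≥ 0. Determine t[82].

1

t[0] = 11, t[1] = 21, t[2] = 1, t[3] = 3, t[4] = 11.
The sequence repeats with period 4.
So t[82] = t[0 + ((82-0) mod 4)] = t[2] = 1.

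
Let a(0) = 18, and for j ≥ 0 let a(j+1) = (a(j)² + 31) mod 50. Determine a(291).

Listing terms: a(0) = 18,  a(1) = 5,  a(2) = 6,  a(3) = 17,  a(4) = 20,  a(5) = 31,  a(6) = 42,  a(7) = 45,  a(8) = 6.
Since a(8) = a(2) = 6, the sequence is eventually periodic: after a pre-period of length 2 it cycles with period 6.
For j ≥ 2, a(j) depends only on (j - 2) mod 6. (291 - 2) mod 6 = 1, so a(291) = a(3) = 17.

17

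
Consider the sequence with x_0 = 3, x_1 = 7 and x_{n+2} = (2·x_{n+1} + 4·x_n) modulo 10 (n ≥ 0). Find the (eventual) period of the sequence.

Listing terms: x_0 = 3, x_1 = 7, x_2 = 6, x_3 = 0, x_4 = 4, x_5 = 8, x_6 = 2, x_7 = 6, x_8 = 0.
Since (x_7, x_8) = (x_2, x_3) = (6, 0) (two consecutive terms determine the rest), the sequence is eventually periodic: after a pre-period of length 2 it cycles with period 5.

5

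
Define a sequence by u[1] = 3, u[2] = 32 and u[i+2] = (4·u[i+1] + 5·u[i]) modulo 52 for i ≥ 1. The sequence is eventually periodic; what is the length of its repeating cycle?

Computing terms: u[1] = 3; u[2] = 32; u[3] = 39; u[4] = 4; u[5] = 3; u[6] = 32.
The sequence repeats with period 4.

4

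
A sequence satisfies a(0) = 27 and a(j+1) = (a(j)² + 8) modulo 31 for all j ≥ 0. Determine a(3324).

2

a(0) = 27, a(1) = 24, a(2) = 26, a(3) = 2, a(4) = 12, a(5) = 28, a(6) = 17, a(7) = 18, a(8) = 22, a(9) = 27.
The sequence repeats with period 9.
(3324 - 0) mod 9 = 3, so a(3324) = a(3) = 2.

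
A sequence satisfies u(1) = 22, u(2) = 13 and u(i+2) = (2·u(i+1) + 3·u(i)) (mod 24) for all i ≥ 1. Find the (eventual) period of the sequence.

Listing terms: u(1) = 22, u(2) = 13, u(3) = 20, u(4) = 7, u(5) = 2, u(6) = 1, u(7) = 8, u(8) = 19, u(9) = 14, u(10) = 13, u(11) = 20.
Since (u(10), u(11)) = (u(2), u(3)) = (13, 20) (two consecutive terms determine the rest), the sequence is eventually periodic: after a pre-period of length 1 it cycles with period 8.

8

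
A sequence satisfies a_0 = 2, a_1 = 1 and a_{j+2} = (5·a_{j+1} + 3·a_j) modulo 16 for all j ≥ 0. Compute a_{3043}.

Computing terms: a_0 = 2; a_1 = 1; a_2 = 11; a_3 = 10; a_4 = 3; a_5 = 13; a_6 = 10; a_7 = 9; a_8 = 11; a_9 = 2; a_{10} = 11; a_{11} = 13; a_{12} = 2; a_{13} = 1.
The sequence repeats with period 12.
So a_{3043} = a_{0 + ((3043-0) mod 12)} = a_7 = 9.

9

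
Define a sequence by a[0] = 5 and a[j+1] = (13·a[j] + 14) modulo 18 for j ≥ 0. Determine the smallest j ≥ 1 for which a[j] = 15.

Listing terms: a[0] = 5, a[1] = 7, a[2] = 15, a[3] = 11, a[4] = 13, a[5] = 3, a[6] = 17, a[7] = 1, a[8] = 9, a[9] = 5.
Since a[9] = a[0] = 5, the sequence is periodic with period 9.
The value 15 first appears (with j ≥ 1) at a[2].

2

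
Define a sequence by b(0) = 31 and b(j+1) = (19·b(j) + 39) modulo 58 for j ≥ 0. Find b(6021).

48

We have b(0) = 31,  b(1) = 48,  b(2) = 23,  b(3) = 12,  b(4) = 35,  b(5) = 8,  b(6) = 17,  b(7) = 14,  b(8) = 15,  b(9) = 34,  b(10) = 47,  b(11) = 4,  b(12) = 57,  b(13) = 20,  b(14) = 13,  b(15) = 54,  b(16) = 21,  b(17) = 32,  b(18) = 9,  b(19) = 36,  b(20) = 27,  b(21) = 30,  b(22) = 29,  b(23) = 10,  b(24) = 55,  b(25) = 40,  b(26) = 45,  b(27) = 24,  b(28) = 31.
Since b(28) = b(0) = 31, the sequence is periodic with period 28.
(6021 - 0) mod 28 = 1, so b(6021) = b(1) = 48.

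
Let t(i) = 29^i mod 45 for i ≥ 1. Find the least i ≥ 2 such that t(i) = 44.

Listing terms: t(1) = 29; t(2) = 31; t(3) = 44; t(4) = 16; t(5) = 14; t(6) = 1; t(7) = 29.
Since t(7) = t(1) = 29, the sequence is periodic with period 6.
The value 44 first appears (with i ≥ 2) at t(3).

3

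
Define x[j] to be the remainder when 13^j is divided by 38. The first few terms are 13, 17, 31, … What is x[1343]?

We have x[1] = 13, x[2] = 17, x[3] = 31, x[4] = 23, x[5] = 33, x[6] = 11, x[7] = 29, x[8] = 35, x[9] = 37, x[10] = 25, x[11] = 21, x[12] = 7, x[13] = 15, x[14] = 5, x[15] = 27, x[16] = 9, x[17] = 3, x[18] = 1, x[19] = 13.
Since x[19] = x[1] = 13, the sequence is periodic with period 18.
So x[1343] = x[1 + ((1343-1) mod 18)] = x[11] = 21.

21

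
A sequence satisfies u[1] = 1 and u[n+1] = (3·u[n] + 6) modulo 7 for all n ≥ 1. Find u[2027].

6

We have u[1] = 1, u[2] = 2, u[3] = 5, u[4] = 0, u[5] = 6, u[6] = 3, u[7] = 1.
Since u[7] = u[1] = 1, the sequence is periodic with period 6.
(2027 - 1) mod 6 = 4, so u[2027] = u[5] = 6.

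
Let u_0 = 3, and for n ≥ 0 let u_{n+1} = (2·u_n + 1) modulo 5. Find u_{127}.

1

Listing terms: u_0 = 3, u_1 = 2, u_2 = 0, u_3 = 1, u_4 = 3.
The sequence repeats with period 4.
So u_{127} = u_{0 + ((127-0) mod 4)} = u_3 = 1.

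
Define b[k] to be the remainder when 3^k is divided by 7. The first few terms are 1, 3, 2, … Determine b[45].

6

Computing terms: b[0] = 1,  b[1] = 3,  b[2] = 2,  b[3] = 6,  b[4] = 4,  b[5] = 5,  b[6] = 1.
Since b[6] = b[0] = 1, the sequence is periodic with period 6.
So b[45] = b[0 + ((45-0) mod 6)] = b[3] = 6.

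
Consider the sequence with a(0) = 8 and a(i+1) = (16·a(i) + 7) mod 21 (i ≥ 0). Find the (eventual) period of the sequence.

Computing terms: a(0) = 8; a(1) = 9; a(2) = 4; a(3) = 8.
Since a(3) = a(0) = 8, the sequence is periodic with period 3.

3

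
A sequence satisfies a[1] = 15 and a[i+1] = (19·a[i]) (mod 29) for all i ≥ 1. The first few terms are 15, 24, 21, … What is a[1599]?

Listing terms: a[1] = 15, a[2] = 24, a[3] = 21, a[4] = 22, a[5] = 12, a[6] = 25, a[7] = 11, a[8] = 6, a[9] = 27, a[10] = 20, a[11] = 3, a[12] = 28, a[13] = 10, a[14] = 16, a[15] = 14, a[16] = 5, a[17] = 8, a[18] = 7, a[19] = 17, a[20] = 4, a[21] = 18, a[22] = 23, a[23] = 2, a[24] = 9, a[25] = 26, a[26] = 1, a[27] = 19, a[28] = 13, a[29] = 15.
Since a[29] = a[1] = 15, the sequence is periodic with period 28.
(1599 - 1) mod 28 = 2, so a[1599] = a[3] = 21.

21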